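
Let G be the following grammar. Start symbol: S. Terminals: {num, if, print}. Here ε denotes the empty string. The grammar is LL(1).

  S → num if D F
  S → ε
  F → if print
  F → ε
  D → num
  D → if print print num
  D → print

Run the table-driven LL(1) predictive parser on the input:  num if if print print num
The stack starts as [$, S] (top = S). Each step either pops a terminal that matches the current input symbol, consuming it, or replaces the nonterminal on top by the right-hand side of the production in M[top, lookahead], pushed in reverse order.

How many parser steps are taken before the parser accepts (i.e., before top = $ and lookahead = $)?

step 1: stack=$ S  input=num if if print print num $  — expand S → num if D F
step 2: stack=$ F D if num  input=num if if print print num $  — match num
step 3: stack=$ F D if  input=if if print print num $  — match if
step 4: stack=$ F D  input=if print print num $  — expand D → if print print num
step 5: stack=$ F num print print if  input=if print print num $  — match if
step 6: stack=$ F num print print  input=print print num $  — match print
step 7: stack=$ F num print  input=print num $  — match print
step 8: stack=$ F num  input=num $  — match num
step 9: stack=$ F  input=$  — expand F → ε
Accept reached after 9 steps.

9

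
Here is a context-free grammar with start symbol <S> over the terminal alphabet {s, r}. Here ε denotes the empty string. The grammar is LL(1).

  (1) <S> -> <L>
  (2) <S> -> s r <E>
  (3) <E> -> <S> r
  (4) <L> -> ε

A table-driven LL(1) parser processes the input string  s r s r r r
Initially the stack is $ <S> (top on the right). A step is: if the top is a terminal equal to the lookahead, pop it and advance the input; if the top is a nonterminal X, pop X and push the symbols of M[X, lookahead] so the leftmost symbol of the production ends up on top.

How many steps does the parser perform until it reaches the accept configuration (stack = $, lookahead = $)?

step 1: stack=$ <S>  input=s r s r r r $  — expand <S> -> s r <E>
step 2: stack=$ <E> r s  input=s r s r r r $  — match s
step 3: stack=$ <E> r  input=r s r r r $  — match r
step 4: stack=$ <E>  input=s r r r $  — expand <E> -> <S> r
step 5: stack=$ r <S>  input=s r r r $  — expand <S> -> s r <E>
step 6: stack=$ r <E> r s  input=s r r r $  — match s
step 7: stack=$ r <E> r  input=r r r $  — match r
step 8: stack=$ r <E>  input=r r $  — expand <E> -> <S> r
step 9: stack=$ r r <S>  input=r r $  — expand <S> -> <L>
step 10: stack=$ r r <L>  input=r r $  — expand <L> -> ε
step 11: stack=$ r r  input=r r $  — match r
step 12: stack=$ r  input=r $  — match r
Accept reached after 12 steps.

12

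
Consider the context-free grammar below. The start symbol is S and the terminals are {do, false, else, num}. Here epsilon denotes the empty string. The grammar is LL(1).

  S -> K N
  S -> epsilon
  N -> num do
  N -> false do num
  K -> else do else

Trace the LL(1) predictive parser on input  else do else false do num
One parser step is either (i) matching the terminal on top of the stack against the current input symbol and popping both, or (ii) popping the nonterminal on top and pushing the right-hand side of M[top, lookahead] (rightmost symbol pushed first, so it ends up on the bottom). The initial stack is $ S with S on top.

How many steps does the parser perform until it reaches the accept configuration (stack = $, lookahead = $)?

9

step 1: stack=$ S  input=else do else false do num $  — expand S -> K N
step 2: stack=$ N K  input=else do else false do num $  — expand K -> else do else
step 3: stack=$ N else do else  input=else do else false do num $  — match else
step 4: stack=$ N else do  input=do else false do num $  — match do
step 5: stack=$ N else  input=else false do num $  — match else
step 6: stack=$ N  input=false do num $  — expand N -> false do num
step 7: stack=$ num do false  input=false do num $  — match false
step 8: stack=$ num do  input=do num $  — match do
step 9: stack=$ num  input=num $  — match num
Accept reached after 9 steps.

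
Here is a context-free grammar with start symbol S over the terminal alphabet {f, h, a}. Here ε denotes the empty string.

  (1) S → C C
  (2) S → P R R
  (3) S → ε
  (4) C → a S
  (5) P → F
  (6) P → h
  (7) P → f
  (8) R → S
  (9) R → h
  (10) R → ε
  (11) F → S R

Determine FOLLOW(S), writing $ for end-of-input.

FIRST(C): from C→a S we get {a}. So FIRST(C) = {a}.
FIRST(S): from S→C C we get {a}; from S→P R R we get {ε, a, f, h}; from S→ε we get {ε}. So FIRST(S) = {ε, a, f, h}.
FIRST(R): from R→S we get {ε, a, f, h}; from R→h we get {h}; from R→ε we get {ε}. So FIRST(R) = {ε, a, f, h}.
FIRST(F): from F→S R we get {ε, a, f, h}. So FIRST(F) = {ε, a, f, h}.
FIRST(P): from P→F we get {ε, a, f, h}; from P→h we get {h}; from P→f we get {f}. So FIRST(P) = {ε, a, f, h}.
FOLLOW(S) includes $ since S is the start symbol.
FOLLOW(S): in C→a S, the suffix after S is empty, so FOLLOW(S) ⊇ FOLLOW(C) = {$, a, f, h}; in R→S, the suffix after S is empty, so FOLLOW(S) ⊇ FOLLOW(R) = {$, a, f, h}; in F→S R, S is followed by R with FIRST {ε, a, f, h}; in F→S R, the suffix after S is nullable, so FOLLOW(S) ⊇ FOLLOW(F) = {$, a, f, h}. Thus FOLLOW(S) = {$, a, f, h}.
FOLLOW(C): in S→C C (occurrence 1), C is followed by C with FIRST {a}; in S→C C (occurrence 2), the suffix after C is empty, so FOLLOW(C) ⊇ FOLLOW(S) = {$, a, f, h}. Thus FOLLOW(C) = {$, a, f, h}.
FOLLOW(P): in S→P R R, P is followed by R R with FIRST {ε, a, f, h}; in S→P R R, the suffix after P is nullable, so FOLLOW(P) ⊇ FOLLOW(S) = {$, a, f, h}. Thus FOLLOW(P) = {$, a, f, h}.
FOLLOW(F): in P→F, the suffix after F is empty, so FOLLOW(F) ⊇ FOLLOW(P) = {$, a, f, h}. Thus FOLLOW(F) = {$, a, f, h}.
FOLLOW(R): in S→P R R (occurrence 1), R is followed by R with FIRST {ε, a, f, h}; in S→P R R (occurrence 1), the suffix after R is nullable, so FOLLOW(R) ⊇ FOLLOW(S) = {$, a, f, h}; in S→P R R (occurrence 2), the suffix after R is empty, so FOLLOW(R) ⊇ FOLLOW(S) = {$, a, f, h}; in F→S R, the suffix after R is empty, so FOLLOW(R) ⊇ FOLLOW(F) = {$, a, f, h}. Thus FOLLOW(R) = {$, a, f, h}.

{$, a, f, h}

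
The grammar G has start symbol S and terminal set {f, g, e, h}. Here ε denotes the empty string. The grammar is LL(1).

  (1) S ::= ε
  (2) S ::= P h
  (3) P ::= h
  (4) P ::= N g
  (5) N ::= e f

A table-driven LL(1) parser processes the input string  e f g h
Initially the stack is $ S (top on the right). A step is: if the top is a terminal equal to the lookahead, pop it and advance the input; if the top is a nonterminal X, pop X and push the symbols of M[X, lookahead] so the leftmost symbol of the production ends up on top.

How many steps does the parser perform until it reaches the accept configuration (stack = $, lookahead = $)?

     Stack      Input      Action
  1  $ S        e f g h $  expand S ::= P h
  2  $ h P      e f g h $  expand P ::= N g
  3  $ h g N    e f g h $  expand N ::= e f
  4  $ h g f e  e f g h $  match e
  5  $ h g f    f g h $    match f
  6  $ h g      g h $      match g
  7  $ h        h $        match h
Accept reached after 7 steps.

7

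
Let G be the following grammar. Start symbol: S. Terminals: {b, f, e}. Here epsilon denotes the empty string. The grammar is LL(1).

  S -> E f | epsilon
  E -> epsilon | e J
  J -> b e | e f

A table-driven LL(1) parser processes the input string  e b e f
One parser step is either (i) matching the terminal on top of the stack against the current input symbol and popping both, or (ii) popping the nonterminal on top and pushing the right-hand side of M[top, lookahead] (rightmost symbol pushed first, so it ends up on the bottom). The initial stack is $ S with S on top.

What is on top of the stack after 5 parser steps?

e

step 1: stack=$ S  input=e b e f $  — expand S -> E f
step 2: stack=$ f E  input=e b e f $  — expand E -> e J
step 3: stack=$ f J e  input=e b e f $  — match e
step 4: stack=$ f J  input=b e f $  — expand J -> b e
step 5: stack=$ f e b  input=b e f $  — match b
Stack after step 5: $ f e (top = e).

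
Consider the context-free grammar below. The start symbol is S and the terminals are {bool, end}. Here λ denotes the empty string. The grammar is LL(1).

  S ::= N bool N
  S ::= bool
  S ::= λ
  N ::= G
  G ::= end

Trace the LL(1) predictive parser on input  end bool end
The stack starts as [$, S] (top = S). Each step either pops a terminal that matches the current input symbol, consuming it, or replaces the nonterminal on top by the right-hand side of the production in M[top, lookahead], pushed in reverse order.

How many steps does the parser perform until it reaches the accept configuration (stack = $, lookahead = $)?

8

step 1: stack=$ S  input=end bool end $  — expand S ::= N bool N
step 2: stack=$ N bool N  input=end bool end $  — expand N ::= G
step 3: stack=$ N bool G  input=end bool end $  — expand G ::= end
step 4: stack=$ N bool end  input=end bool end $  — match end
step 5: stack=$ N bool  input=bool end $  — match bool
step 6: stack=$ N  input=end $  — expand N ::= G
step 7: stack=$ G  input=end $  — expand G ::= end
step 8: stack=$ end  input=end $  — match end
Accept reached after 8 steps.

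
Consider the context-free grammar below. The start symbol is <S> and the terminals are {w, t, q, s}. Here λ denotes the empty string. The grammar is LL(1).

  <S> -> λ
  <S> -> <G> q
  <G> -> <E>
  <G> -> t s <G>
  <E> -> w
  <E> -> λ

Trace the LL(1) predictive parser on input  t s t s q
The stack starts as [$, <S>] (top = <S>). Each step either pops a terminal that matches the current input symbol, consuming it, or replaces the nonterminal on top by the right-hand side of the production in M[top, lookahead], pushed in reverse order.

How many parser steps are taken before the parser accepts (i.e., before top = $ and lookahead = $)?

10

step 1: stack=$ <S>  input=t s t s q $  — expand <S> -> <G> q
step 2: stack=$ q <G>  input=t s t s q $  — expand <G> -> t s <G>
step 3: stack=$ q <G> s t  input=t s t s q $  — match t
step 4: stack=$ q <G> s  input=s t s q $  — match s
step 5: stack=$ q <G>  input=t s q $  — expand <G> -> t s <G>
step 6: stack=$ q <G> s t  input=t s q $  — match t
step 7: stack=$ q <G> s  input=s q $  — match s
step 8: stack=$ q <G>  input=q $  — expand <G> -> <E>
step 9: stack=$ q <E>  input=q $  — expand <E> -> λ
step 10: stack=$ q  input=q $  — match q
Accept reached after 10 steps.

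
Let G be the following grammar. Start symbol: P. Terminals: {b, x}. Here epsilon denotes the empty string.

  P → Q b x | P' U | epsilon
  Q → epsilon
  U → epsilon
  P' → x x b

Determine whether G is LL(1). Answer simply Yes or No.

FIRST(P) = {epsilon, b, x}
FIRST(Q) = {epsilon}
FIRST(U) = {epsilon}
FIRST(P') = {x}
FOLLOW(P) = {$}
FOLLOW(Q) = {b}
FOLLOW(U) = {$}
FOLLOW(P') = {$}
Each cell of M receives at most one production.

Yes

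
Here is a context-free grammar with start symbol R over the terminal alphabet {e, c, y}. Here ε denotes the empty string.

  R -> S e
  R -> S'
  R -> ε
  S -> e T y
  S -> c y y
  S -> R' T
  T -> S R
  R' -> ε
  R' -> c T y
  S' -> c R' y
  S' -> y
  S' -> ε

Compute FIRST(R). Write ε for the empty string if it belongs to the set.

FIRST(R'): from R'->ε we get {ε}; from R'->c T y we get {c}. So FIRST(R') = {ε, c}.
FIRST(S'): from S'->c R' y we get {c}; from S'->y we get {y}; from S'->ε we get {ε}. So FIRST(S') = {ε, c, y}.
FIRST(R): from R->S e we get {c, e}; from R->S' we get {ε, c, y}; from R->ε we get {ε}. So FIRST(R) = {ε, c, e, y}.
FIRST(S): from S->e T y we get {e}; from S->c y y we get {c}; from S->R' T we get {c, e}. So FIRST(S) = {c, e}.
FIRST(T): from T->S R we get {c, e}. So FIRST(T) = {c, e}.

{ε, c, e, y}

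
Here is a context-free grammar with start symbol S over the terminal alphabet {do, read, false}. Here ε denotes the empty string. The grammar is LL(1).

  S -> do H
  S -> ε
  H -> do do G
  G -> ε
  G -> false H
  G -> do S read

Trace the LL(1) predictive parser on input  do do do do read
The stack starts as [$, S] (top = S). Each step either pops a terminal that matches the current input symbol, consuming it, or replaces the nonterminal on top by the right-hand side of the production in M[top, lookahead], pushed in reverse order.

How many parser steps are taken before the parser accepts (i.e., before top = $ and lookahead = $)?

9

     Stack        Input               Action
  1  $ S          do do do do read $  expand S -> do H
  2  $ H do       do do do do read $  match do
  3  $ H          do do do read $     expand H -> do do G
  4  $ G do do    do do do read $     match do
  5  $ G do       do do read $        match do
  6  $ G          do read $           expand G -> do S read
  7  $ read S do  do read $           match do
  8  $ read S     read $              expand S -> ε
  9  $ read       read $              match read
Accept reached after 9 steps.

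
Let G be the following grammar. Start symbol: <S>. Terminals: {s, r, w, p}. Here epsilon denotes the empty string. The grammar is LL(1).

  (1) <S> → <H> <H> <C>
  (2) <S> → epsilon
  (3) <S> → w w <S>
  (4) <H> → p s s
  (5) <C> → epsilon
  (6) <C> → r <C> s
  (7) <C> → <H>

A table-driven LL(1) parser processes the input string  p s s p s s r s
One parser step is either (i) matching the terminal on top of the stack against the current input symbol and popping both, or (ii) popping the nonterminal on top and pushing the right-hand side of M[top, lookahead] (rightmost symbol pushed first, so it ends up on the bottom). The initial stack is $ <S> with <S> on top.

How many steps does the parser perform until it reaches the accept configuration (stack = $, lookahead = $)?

      Stack            Input              Action
   1  $ <S>            p s s p s s r s $  expand <S> → <H> <H> <C>
   2  $ <C> <H> <H>    p s s p s s r s $  expand <H> → p s s
   3  $ <C> <H> s s p  p s s p s s r s $  match p
   4  $ <C> <H> s s    s s p s s r s $    match s
   5  $ <C> <H> s      s p s s r s $      match s
   6  $ <C> <H>        p s s r s $        expand <H> → p s s
   7  $ <C> s s p      p s s r s $        match p
   8  $ <C> s s        s s r s $          match s
   9  $ <C> s          s r s $            match s
  10  $ <C>            r s $              expand <C> → r <C> s
  11  $ s <C> r        r s $              match r
  12  $ s <C>          s $                expand <C> → epsilon
  13  $ s              s $                match s
Accept reached after 13 steps.

13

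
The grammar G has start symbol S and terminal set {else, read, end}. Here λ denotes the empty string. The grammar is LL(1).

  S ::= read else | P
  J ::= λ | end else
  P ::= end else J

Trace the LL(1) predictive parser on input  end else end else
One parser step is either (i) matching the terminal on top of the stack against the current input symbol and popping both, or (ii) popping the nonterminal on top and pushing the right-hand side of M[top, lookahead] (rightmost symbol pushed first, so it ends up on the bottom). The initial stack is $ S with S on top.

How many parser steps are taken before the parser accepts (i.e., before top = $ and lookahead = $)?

7

     Stack         Input                Action
  1  $ S           end else end else $  expand S ::= P
  2  $ P           end else end else $  expand P ::= end else J
  3  $ J else end  end else end else $  match end
  4  $ J else      else end else $      match else
  5  $ J           end else $           expand J ::= end else
  6  $ else end    end else $           match end
  7  $ else        else $               match else
Accept reached after 7 steps.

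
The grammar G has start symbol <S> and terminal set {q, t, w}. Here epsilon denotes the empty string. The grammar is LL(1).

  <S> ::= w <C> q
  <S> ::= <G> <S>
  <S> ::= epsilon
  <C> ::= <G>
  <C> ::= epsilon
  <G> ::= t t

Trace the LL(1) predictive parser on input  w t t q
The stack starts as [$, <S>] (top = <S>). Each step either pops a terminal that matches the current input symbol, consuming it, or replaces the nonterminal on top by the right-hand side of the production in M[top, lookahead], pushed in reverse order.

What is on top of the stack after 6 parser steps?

q

     Stack      Input      Action
  1  $ <S>      w t t q $  expand <S> ::= w <C> q
  2  $ q <C> w  w t t q $  match w
  3  $ q <C>    t t q $    expand <C> ::= <G>
  4  $ q <G>    t t q $    expand <G> ::= t t
  5  $ q t t    t t q $    match t
  6  $ q t      t q $      match t
Stack after step 6: $ q (top = q).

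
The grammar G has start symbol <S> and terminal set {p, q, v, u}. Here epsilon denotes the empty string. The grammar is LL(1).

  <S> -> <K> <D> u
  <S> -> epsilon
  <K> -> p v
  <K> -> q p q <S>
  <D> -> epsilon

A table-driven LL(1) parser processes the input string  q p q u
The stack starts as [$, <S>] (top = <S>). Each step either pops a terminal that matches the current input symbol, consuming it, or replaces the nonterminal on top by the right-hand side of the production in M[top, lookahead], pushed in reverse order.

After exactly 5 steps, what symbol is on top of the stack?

step 1: stack=$ <S>  input=q p q u $  — expand <S> -> <K> <D> u
step 2: stack=$ u <D> <K>  input=q p q u $  — expand <K> -> q p q <S>
step 3: stack=$ u <D> <S> q p q  input=q p q u $  — match q
step 4: stack=$ u <D> <S> q p  input=p q u $  — match p
step 5: stack=$ u <D> <S> q  input=q u $  — match q
Stack after step 5: $ u <D> <S> (top = <S>).

<S>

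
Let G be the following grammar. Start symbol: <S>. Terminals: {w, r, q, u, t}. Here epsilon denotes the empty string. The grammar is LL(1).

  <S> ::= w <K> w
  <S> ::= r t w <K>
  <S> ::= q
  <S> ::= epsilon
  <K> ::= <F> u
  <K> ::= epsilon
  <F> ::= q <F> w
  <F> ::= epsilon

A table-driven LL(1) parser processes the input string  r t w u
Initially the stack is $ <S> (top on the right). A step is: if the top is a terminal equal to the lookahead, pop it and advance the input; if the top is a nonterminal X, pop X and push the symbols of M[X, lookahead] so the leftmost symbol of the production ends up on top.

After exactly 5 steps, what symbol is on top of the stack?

step 1: stack=$ <S>  input=r t w u $  — expand <S> ::= r t w <K>
step 2: stack=$ <K> w t r  input=r t w u $  — match r
step 3: stack=$ <K> w t  input=t w u $  — match t
step 4: stack=$ <K> w  input=w u $  — match w
step 5: stack=$ <K>  input=u $  — expand <K> ::= <F> u
Stack after step 5: $ u <F> (top = <F>).

<F>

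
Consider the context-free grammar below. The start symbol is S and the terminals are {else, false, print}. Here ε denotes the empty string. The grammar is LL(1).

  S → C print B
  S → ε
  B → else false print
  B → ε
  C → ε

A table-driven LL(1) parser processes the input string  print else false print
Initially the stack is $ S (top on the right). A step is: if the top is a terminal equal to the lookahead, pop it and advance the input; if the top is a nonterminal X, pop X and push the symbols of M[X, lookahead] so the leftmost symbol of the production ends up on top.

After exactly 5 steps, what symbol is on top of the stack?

false

     Stack               Input                     Action
  1  $ S                 print else false print $  expand S → C print B
  2  $ B print C         print else false print $  expand C → ε
  3  $ B print           print else false print $  match print
  4  $ B                 else false print $        expand B → else false print
  5  $ print false else  else false print $        match else
Stack after step 5: $ print false (top = false).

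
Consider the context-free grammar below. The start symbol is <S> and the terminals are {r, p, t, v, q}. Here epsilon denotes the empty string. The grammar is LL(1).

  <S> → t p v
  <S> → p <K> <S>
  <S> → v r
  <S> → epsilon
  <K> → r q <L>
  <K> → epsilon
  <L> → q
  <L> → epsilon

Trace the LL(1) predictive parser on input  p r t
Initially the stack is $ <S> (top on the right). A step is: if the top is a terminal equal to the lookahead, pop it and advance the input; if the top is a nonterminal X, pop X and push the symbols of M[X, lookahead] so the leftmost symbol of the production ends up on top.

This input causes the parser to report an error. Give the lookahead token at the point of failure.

t

     Stack          Input    Action
  1  $ <S>          p r t $  expand <S> → p <K> <S>
  2  $ <S> <K> p    p r t $  match p
  3  $ <S> <K>      r t $    expand <K> → r q <L>
  4  $ <S> <L> q r  r t $    match r
  5  $ <S> <L> q    t $      error: top is terminal q but lookahead is t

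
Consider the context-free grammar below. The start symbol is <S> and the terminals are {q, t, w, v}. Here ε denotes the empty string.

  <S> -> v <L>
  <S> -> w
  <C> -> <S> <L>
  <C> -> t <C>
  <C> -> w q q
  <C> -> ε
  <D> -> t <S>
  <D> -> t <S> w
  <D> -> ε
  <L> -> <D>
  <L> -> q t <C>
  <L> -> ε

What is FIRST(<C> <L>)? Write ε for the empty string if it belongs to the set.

FIRST(<S>) = {v, w}
FIRST(<D>) = {ε, t}
FIRST(<C>) = {ε, t, v, w}  (via <S> <L>)
FIRST(<L>) = {ε, q, t}  (via <D>)
FIRST(<C> <L>): take FIRST of each symbol in turn, carrying on past any symbol whose FIRST contains ε; result {ε, q, t, v, w}.

{ε, q, t, v, w}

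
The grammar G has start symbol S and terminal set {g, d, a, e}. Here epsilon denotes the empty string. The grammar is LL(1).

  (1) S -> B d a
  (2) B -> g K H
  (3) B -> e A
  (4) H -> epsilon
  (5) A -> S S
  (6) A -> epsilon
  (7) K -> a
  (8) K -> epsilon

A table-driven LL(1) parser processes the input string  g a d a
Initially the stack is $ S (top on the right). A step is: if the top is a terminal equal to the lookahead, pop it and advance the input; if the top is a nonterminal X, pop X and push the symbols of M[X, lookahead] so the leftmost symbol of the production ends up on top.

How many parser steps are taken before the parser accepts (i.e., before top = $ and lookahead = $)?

step 1: stack=$ S  input=g a d a $  — expand S -> B d a
step 2: stack=$ a d B  input=g a d a $  — expand B -> g K H
step 3: stack=$ a d H K g  input=g a d a $  — match g
step 4: stack=$ a d H K  input=a d a $  — expand K -> a
step 5: stack=$ a d H a  input=a d a $  — match a
step 6: stack=$ a d H  input=d a $  — expand H -> epsilon
step 7: stack=$ a d  input=d a $  — match d
step 8: stack=$ a  input=a $  — match a
Accept reached after 8 steps.

8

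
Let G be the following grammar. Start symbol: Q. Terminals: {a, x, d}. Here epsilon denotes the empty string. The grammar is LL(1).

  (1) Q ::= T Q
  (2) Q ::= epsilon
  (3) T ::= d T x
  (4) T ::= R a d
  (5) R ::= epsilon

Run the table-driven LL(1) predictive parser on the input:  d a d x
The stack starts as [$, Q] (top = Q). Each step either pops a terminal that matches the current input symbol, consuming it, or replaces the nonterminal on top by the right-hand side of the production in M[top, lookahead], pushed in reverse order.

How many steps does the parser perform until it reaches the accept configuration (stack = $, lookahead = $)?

step 1: stack=$ Q  input=d a d x $  — expand Q ::= T Q
step 2: stack=$ Q T  input=d a d x $  — expand T ::= d T x
step 3: stack=$ Q x T d  input=d a d x $  — match d
step 4: stack=$ Q x T  input=a d x $  — expand T ::= R a d
step 5: stack=$ Q x d a R  input=a d x $  — expand R ::= epsilon
step 6: stack=$ Q x d a  input=a d x $  — match a
step 7: stack=$ Q x d  input=d x $  — match d
step 8: stack=$ Q x  input=x $  — match x
step 9: stack=$ Q  input=$  — expand Q ::= epsilon
Accept reached after 9 steps.

9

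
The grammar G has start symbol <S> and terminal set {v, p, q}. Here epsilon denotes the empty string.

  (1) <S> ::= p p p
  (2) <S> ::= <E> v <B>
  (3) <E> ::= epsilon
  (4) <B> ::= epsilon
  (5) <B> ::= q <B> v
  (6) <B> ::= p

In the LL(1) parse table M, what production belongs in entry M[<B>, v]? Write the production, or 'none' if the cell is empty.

FIRST(<E>): from <E>::=epsilon we get {epsilon}. So FIRST(<E>) = {epsilon}.
FIRST(<B>): from <B>::=epsilon we get {epsilon}; from <B>::=q <B> v we get {q}; from <B>::=p we get {p}. So FIRST(<B>) = {epsilon, p, q}.
FIRST(<S>): from <S>::=p p p we get {p}; from <S>::=<E> v <B> we get {v}. So FIRST(<S>) = {p, v}.
FOLLOW(<S>) includes $ since <S> is the start symbol.
FOLLOW(<S>): <S> appears on no right-hand side. Thus FOLLOW(<S>) = {$}.
FOLLOW(<B>): in <S>::=<E> v <B>, the suffix after <B> is empty, so FOLLOW(<B>) ⊇ FOLLOW(<S>) = {$}; in <B>::=q <B> v, <B> is followed by v with FIRST {v}. Thus FOLLOW(<B>) = {$, v}.
For <B> ::= epsilon: FIRST(epsilon) = {epsilon}, so it goes in M[<B>, t] for t ∈ {}; since epsilon ∈ FIRST, also for every t ∈ FOLLOW(<B>) = {$, v}.
For <B> ::= q <B> v: FIRST(q <B> v) = {q}, so it goes in M[<B>, t] for t ∈ {q}.
For <B> ::= p: FIRST(p) = {p}, so it goes in M[<B>, t] for t ∈ {p}.

<B> ::= epsilon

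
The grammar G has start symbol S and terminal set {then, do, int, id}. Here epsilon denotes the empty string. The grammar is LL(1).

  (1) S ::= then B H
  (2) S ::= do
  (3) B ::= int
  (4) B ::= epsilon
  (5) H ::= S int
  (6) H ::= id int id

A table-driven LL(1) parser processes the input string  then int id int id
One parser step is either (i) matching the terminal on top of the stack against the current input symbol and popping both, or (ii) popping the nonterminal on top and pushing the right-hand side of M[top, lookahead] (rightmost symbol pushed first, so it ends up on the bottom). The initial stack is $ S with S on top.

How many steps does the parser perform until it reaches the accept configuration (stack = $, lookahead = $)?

8

     Stack        Input                 Action
  1  $ S          then int id int id $  expand S ::= then B H
  2  $ H B then   then int id int id $  match then
  3  $ H B        int id int id $       expand B ::= int
  4  $ H int      int id int id $       match int
  5  $ H          id int id $           expand H ::= id int id
  6  $ id int id  id int id $           match id
  7  $ id int     int id $              match int
  8  $ id         id $                  match id
Accept reached after 8 steps.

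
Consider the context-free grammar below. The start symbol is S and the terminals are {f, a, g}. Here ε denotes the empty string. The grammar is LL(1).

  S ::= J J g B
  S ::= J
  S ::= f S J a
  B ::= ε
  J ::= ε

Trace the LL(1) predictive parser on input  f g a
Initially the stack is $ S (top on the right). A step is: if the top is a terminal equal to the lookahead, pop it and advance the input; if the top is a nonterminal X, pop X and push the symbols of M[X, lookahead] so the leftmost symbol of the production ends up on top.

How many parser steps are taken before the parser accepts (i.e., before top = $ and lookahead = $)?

     Stack          Input    Action
  1  $ S            f g a $  expand S ::= f S J a
  2  $ a J S f      f g a $  match f
  3  $ a J S        g a $    expand S ::= J J g B
  4  $ a J B g J J  g a $    expand J ::= ε
  5  $ a J B g J    g a $    expand J ::= ε
  6  $ a J B g      g a $    match g
  7  $ a J B        a $      expand B ::= ε
  8  $ a J          a $      expand J ::= ε
  9  $ a            a $      match a
Accept reached after 9 steps.

9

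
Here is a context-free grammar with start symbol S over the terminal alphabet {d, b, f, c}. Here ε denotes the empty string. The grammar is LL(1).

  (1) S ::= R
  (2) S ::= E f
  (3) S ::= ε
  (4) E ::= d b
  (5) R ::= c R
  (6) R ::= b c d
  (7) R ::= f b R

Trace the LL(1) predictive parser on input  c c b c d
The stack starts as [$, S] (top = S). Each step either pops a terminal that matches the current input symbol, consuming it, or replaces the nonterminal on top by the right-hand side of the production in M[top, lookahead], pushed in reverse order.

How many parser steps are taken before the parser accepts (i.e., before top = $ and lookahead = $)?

9

step 1: stack=$ S  input=c c b c d $  — expand S ::= R
step 2: stack=$ R  input=c c b c d $  — expand R ::= c R
step 3: stack=$ R c  input=c c b c d $  — match c
step 4: stack=$ R  input=c b c d $  — expand R ::= c R
step 5: stack=$ R c  input=c b c d $  — match c
step 6: stack=$ R  input=b c d $  — expand R ::= b c d
step 7: stack=$ d c b  input=b c d $  — match b
step 8: stack=$ d c  input=c d $  — match c
step 9: stack=$ d  input=d $  — match d
Accept reached after 9 steps.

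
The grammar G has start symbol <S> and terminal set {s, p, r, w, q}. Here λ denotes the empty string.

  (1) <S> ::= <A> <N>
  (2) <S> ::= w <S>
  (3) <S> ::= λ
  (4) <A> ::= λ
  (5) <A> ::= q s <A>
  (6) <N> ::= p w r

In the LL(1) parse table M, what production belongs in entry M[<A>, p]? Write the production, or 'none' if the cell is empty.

FIRST(<A>) = {λ, q}
FIRST(<N>) = {p}
FIRST(<S>) = {λ, p, q, w}  (via <A> <N>)
FOLLOW(<S>) includes $ since <S> is the start symbol.
FOLLOW(<A>): in <S>::=<A> <N>, <A> is followed by <N> with FIRST {p}; in <A>::=q s <A>, the suffix after <A> is empty (adds nothing new). Thus FOLLOW(<A>) = {p}.
For <A> ::= λ: FIRST(λ) = {λ}, so it goes in M[<A>, t] for t ∈ {}; since λ ∈ FIRST, also for every t ∈ FOLLOW(<A>) = {p}.
For <A> ::= q s <A>: FIRST(q s <A>) = {q}, so it goes in M[<A>, t] for t ∈ {q}.

<A> ::= λ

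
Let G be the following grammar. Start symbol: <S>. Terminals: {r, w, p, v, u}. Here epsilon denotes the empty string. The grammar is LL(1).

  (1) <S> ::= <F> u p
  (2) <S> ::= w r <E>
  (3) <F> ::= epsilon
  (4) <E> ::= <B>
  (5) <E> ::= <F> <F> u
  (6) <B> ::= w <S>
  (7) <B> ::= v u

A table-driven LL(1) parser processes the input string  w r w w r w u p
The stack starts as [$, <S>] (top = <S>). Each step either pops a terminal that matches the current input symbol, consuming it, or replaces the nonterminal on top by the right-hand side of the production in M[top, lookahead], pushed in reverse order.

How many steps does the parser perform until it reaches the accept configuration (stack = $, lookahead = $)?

16

step 1: stack=$ <S>  input=w r w w r w u p $  — expand <S> ::= w r <E>
step 2: stack=$ <E> r w  input=w r w w r w u p $  — match w
step 3: stack=$ <E> r  input=r w w r w u p $  — match r
step 4: stack=$ <E>  input=w w r w u p $  — expand <E> ::= <B>
step 5: stack=$ <B>  input=w w r w u p $  — expand <B> ::= w <S>
step 6: stack=$ <S> w  input=w w r w u p $  — match w
step 7: stack=$ <S>  input=w r w u p $  — expand <S> ::= w r <E>
step 8: stack=$ <E> r w  input=w r w u p $  — match w
step 9: stack=$ <E> r  input=r w u p $  — match r
step 10: stack=$ <E>  input=w u p $  — expand <E> ::= <B>
step 11: stack=$ <B>  input=w u p $  — expand <B> ::= w <S>
step 12: stack=$ <S> w  input=w u p $  — match w
step 13: stack=$ <S>  input=u p $  — expand <S> ::= <F> u p
step 14: stack=$ p u <F>  input=u p $  — expand <F> ::= epsilon
step 15: stack=$ p u  input=u p $  — match u
step 16: stack=$ p  input=p $  — match p
Accept reached after 16 steps.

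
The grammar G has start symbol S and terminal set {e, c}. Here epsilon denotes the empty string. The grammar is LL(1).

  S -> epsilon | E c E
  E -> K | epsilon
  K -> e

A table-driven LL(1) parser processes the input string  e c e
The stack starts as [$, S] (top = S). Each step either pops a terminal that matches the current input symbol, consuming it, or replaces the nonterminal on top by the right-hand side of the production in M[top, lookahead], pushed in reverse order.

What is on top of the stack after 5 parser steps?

     Stack    Input    Action
  1  $ S      e c e $  expand S -> E c E
  2  $ E c E  e c e $  expand E -> K
  3  $ E c K  e c e $  expand K -> e
  4  $ E c e  e c e $  match e
  5  $ E c    c e $    match c
Stack after step 5: $ E (top = E).

E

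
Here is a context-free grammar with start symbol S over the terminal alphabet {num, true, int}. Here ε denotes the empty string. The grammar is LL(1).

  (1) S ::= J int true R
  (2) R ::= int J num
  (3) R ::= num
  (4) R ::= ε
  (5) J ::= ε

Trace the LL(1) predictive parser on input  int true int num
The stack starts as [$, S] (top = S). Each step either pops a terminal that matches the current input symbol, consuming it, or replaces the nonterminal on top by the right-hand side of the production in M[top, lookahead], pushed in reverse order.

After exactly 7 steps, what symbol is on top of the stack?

num

     Stack           Input               Action
  1  $ S             int true int num $  expand S ::= J int true R
  2  $ R true int J  int true int num $  expand J ::= ε
  3  $ R true int    int true int num $  match int
  4  $ R true        true int num $      match true
  5  $ R             int num $           expand R ::= int J num
  6  $ num J int     int num $           match int
  7  $ num J         num $               expand J ::= ε
Stack after step 7: $ num (top = num).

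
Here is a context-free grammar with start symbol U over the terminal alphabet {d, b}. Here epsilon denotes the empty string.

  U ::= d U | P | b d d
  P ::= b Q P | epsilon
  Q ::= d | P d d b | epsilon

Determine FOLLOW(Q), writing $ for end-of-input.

FIRST(P) = {epsilon, b}
FIRST(U) = {epsilon, b, d}  (via P)
FIRST(Q) = {epsilon, b, d}  (via P d d b)
FOLLOW(U) includes $ since U is the start symbol.
FOLLOW(U): in U::=d U, the suffix after U is empty (adds nothing new). Thus FOLLOW(U) = {$}.
FOLLOW(P): in U::=P, the suffix after P is empty, so FOLLOW(P) ⊇ FOLLOW(U) = {$}; in P::=b Q P, the suffix after P is empty (adds nothing new); in Q::=P d d b, P is followed by d d b with FIRST {d}. Thus FOLLOW(P) = {$, d}.
FOLLOW(Q): in P::=b Q P, Q is followed by P with FIRST {epsilon, b}; in P::=b Q P, the suffix after Q is nullable, so FOLLOW(Q) ⊇ FOLLOW(P) = {$, d}. Thus FOLLOW(Q) = {$, b, d}.

{$, b, d}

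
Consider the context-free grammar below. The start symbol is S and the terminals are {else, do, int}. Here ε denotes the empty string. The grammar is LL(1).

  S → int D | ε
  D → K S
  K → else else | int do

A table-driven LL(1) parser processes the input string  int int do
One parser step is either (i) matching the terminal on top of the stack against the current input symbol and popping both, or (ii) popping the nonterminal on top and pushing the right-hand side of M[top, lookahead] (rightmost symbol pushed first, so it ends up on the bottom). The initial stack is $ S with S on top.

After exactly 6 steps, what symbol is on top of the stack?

step 1: stack=$ S  input=int int do $  — expand S → int D
step 2: stack=$ D int  input=int int do $  — match int
step 3: stack=$ D  input=int do $  — expand D → K S
step 4: stack=$ S K  input=int do $  — expand K → int do
step 5: stack=$ S do int  input=int do $  — match int
step 6: stack=$ S do  input=do $  — match do
Stack after step 6: $ S (top = S).

S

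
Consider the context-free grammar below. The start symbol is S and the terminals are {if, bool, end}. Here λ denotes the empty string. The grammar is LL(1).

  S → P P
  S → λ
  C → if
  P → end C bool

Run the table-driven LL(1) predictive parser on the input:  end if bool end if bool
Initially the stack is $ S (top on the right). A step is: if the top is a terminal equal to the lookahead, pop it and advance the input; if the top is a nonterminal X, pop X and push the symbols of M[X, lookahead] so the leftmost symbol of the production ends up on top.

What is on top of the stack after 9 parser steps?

step 1: stack=$ S  input=end if bool end if bool $  — expand S → P P
step 2: stack=$ P P  input=end if bool end if bool $  — expand P → end C bool
step 3: stack=$ P bool C end  input=end if bool end if bool $  — match end
step 4: stack=$ P bool C  input=if bool end if bool $  — expand C → if
step 5: stack=$ P bool if  input=if bool end if bool $  — match if
step 6: stack=$ P bool  input=bool end if bool $  — match bool
step 7: stack=$ P  input=end if bool $  — expand P → end C bool
step 8: stack=$ bool C end  input=end if bool $  — match end
step 9: stack=$ bool C  input=if bool $  — expand C → if
Stack after step 9: $ bool if (top = if).

if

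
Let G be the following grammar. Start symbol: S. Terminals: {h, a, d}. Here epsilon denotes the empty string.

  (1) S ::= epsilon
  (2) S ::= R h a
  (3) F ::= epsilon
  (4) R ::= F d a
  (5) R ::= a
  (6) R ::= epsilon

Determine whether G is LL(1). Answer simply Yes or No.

FIRST(S) = {epsilon, a, d, h}
FIRST(F) = {epsilon}
FIRST(R) = {epsilon, a, d}
FOLLOW(S) = {$}
FOLLOW(F) = {d}
FOLLOW(R) = {h}
Each cell of M receives at most one production.

Yes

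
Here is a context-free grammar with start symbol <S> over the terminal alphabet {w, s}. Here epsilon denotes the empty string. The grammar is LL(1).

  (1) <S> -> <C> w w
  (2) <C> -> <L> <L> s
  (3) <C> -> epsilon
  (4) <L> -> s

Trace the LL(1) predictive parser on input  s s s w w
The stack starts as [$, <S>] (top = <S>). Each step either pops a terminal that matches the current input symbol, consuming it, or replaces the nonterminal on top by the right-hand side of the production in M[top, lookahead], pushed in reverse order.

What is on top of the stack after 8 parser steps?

step 1: stack=$ <S>  input=s s s w w $  — expand <S> -> <C> w w
step 2: stack=$ w w <C>  input=s s s w w $  — expand <C> -> <L> <L> s
step 3: stack=$ w w s <L> <L>  input=s s s w w $  — expand <L> -> s
step 4: stack=$ w w s <L> s  input=s s s w w $  — match s
step 5: stack=$ w w s <L>  input=s s w w $  — expand <L> -> s
step 6: stack=$ w w s s  input=s s w w $  — match s
step 7: stack=$ w w s  input=s w w $  — match s
step 8: stack=$ w w  input=w w $  — match w
Stack after step 8: $ w (top = w).

w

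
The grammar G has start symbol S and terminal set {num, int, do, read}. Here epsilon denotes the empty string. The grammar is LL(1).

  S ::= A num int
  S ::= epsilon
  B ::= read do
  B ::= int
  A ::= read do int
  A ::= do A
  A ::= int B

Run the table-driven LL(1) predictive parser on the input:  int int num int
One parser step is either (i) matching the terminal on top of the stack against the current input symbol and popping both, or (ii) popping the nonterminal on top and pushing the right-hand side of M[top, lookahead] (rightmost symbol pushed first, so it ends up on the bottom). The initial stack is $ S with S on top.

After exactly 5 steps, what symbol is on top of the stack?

num

     Stack            Input              Action
  1  $ S              int int num int $  expand S ::= A num int
  2  $ int num A      int int num int $  expand A ::= int B
  3  $ int num B int  int int num int $  match int
  4  $ int num B      int num int $      expand B ::= int
  5  $ int num int    int num int $      match int
Stack after step 5: $ int num (top = num).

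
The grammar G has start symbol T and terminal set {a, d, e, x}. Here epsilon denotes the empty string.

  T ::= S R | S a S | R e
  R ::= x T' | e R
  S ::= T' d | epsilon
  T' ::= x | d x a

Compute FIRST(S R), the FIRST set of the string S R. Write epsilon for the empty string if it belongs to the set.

FIRST(R) = {e, x}
FIRST(T') = {d, x}
FIRST(S) = {epsilon, d, x}  (via T' d)
FIRST(T) = {a, d, e, x}  (via S R, S a S, R e)
FIRST(S R): take FIRST of each symbol in turn, carrying on past any symbol whose FIRST contains epsilon; result {d, e, x}.

{d, e, x}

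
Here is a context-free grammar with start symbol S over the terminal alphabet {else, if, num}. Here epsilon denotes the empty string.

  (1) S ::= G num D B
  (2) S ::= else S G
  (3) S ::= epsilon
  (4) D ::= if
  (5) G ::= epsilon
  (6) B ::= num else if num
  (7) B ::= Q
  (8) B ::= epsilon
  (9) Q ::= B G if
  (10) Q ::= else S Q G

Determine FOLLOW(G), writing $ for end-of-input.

FIRST(D): from D::=if we get {if}. So FIRST(D) = {if}.
FIRST(G): from G::=epsilon we get {epsilon}. So FIRST(G) = {epsilon}.
FIRST(S): from S::=G num D B we get {num}; from S::=else S G we get {else}; from S::=epsilon we get {epsilon}. So FIRST(S) = {epsilon, else, num}.
FIRST(B): from B::=num else if num we get {num}; from B::=Q we get {else, if, num}; from B::=epsilon we get {epsilon}. So FIRST(B) = {epsilon, else, if, num}.
FIRST(Q): from Q::=B G if we get {else, if, num}; from Q::=else S Q G we get {else}. So FIRST(Q) = {else, if, num}.
FOLLOW(S) includes $ since S is the start symbol.
FOLLOW(S): in S::=else S G, S is followed by G with FIRST {epsilon}; in S::=else S G, the suffix after S is nullable (adds nothing new); in Q::=else S Q G, S is followed by Q G with FIRST {else, if, num}. Thus FOLLOW(S) = {$, else, if, num}.
FOLLOW(D): in S::=G num D B, D is followed by B with FIRST {epsilon, else, if, num}; in S::=G num D B, the suffix after D is nullable, so FOLLOW(D) ⊇ FOLLOW(S) = {$, else, if, num}. Thus FOLLOW(D) = {$, else, if, num}.
FOLLOW(B): in S::=G num D B, the suffix after B is empty, so FOLLOW(B) ⊇ FOLLOW(S) = {$, else, if, num}; in Q::=B G if, B is followed by G if with FIRST {if}. Thus FOLLOW(B) = {$, else, if, num}.
FOLLOW(Q): in B::=Q, the suffix after Q is empty, so FOLLOW(Q) ⊇ FOLLOW(B) = {$, else, if, num}; in Q::=else S Q G, Q is followed by G with FIRST {epsilon}; in Q::=else S Q G, the suffix after Q is nullable (adds nothing new). Thus FOLLOW(Q) = {$, else, if, num}.
FOLLOW(G): in S::=G num D B, G is followed by num D B with FIRST {num}; in S::=else S G, the suffix after G is empty, so FOLLOW(G) ⊇ FOLLOW(S) = {$, else, if, num}; in Q::=B G if, G is followed by if with FIRST {if}; in Q::=else S Q G, the suffix after G is empty, so FOLLOW(G) ⊇ FOLLOW(Q) = {$, else, if, num}. Thus FOLLOW(G) = {$, else, if, num}.

{$, else, if, num}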